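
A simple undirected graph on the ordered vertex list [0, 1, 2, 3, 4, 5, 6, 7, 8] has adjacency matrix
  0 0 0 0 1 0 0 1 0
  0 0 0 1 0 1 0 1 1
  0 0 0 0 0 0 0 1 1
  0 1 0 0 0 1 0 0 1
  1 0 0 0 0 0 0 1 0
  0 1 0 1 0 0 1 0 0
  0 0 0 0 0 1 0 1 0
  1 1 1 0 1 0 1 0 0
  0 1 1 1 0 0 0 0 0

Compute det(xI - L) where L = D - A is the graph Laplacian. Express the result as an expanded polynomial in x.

Reading degrees in the order [0, 1, 2, 3, 4, 5, 6, 7, 8] gives [2, 4, 2, 3, 2, 3, 2, 5, 3]; set D = diag(2, 4, 2, 3, 2, 3, 2, 5, 3) and form L = D - A. Computing det(xI - L) by cofactor expansion (or equivalently via sum-over-permutations) gives x^9 - 26x^8 + 283x^7 - 1678x^6 + 5896x^5 - 12480x^4 + 15393x^3 - 9990x^2 + 2565x. The coefficient of x^8 equals -trace(L) = -26, matching the sum of degrees. There is one zero in the spectrum, matching the 1 component. By the matrix-tree theorem the graph has (1/9) * product of the nonzero eigenvalues = 285 spanning trees.

x^9 - 26x^8 + 283x^7 - 1678x^6 + 5896x^5 - 12480x^4 + 15393x^3 - 9990x^2 + 2565x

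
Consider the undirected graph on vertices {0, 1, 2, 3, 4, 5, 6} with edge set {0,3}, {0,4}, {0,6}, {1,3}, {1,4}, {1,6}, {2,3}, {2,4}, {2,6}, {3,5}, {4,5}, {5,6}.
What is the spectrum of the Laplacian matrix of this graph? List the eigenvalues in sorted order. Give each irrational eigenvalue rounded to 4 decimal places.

With the vertex order [0, 1, 2, 3, 4, 5, 6], the degrees are [3, 3, 3, 4, 4, 3, 4], giving D = diag(3, 3, 3, 4, 4, 3, 4) and L = D - A. The multiplicity of 0 as a Laplacian eigenvalue equals the number of connected components. The single zero eigenvalue shows the graph is connected. By the matrix-tree theorem the graph has (1/7) * product of the nonzero eigenvalues = 432 spanning trees.

[0, 3, 3, 3, 4, 4, 7]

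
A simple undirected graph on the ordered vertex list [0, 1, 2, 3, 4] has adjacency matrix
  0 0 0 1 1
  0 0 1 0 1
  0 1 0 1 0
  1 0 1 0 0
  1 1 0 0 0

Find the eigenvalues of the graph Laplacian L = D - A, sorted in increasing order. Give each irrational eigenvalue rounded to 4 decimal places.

[0, 1.3820, 1.3820, 3.6180, 3.6180]

Reading degrees in the order [0, 1, 2, 3, 4] gives [2, 2, 2, 2, 2]; set D = diag(2, 2, 2, 2, 2) and form L = D - A. L is symmetric positive semidefinite, so every eigenvalue is real and nonnegative. The single zero eigenvalue shows the graph is connected. The eigenvalues sum to 10, which equals trace(L) = 2|E|. By the matrix-tree theorem the graph has (1/5) * product of the nonzero eigenvalues = 5 spanning trees.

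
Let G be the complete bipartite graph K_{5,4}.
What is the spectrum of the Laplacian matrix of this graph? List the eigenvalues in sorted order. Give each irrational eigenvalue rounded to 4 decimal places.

[0, 4, 4, 4, 4, 5, 5, 5, 9]

The graph has 9 vertices and degree multiset [5, 5, 5, 5, 4, 4, 4, 4, 4]; D is the diagonal matrix of degrees and L = D - A. The multiplicity of 0 as a Laplacian eigenvalue equals the number of connected components. By the matrix-tree theorem the graph has (1/9) * product of the nonzero eigenvalues = 32000 spanning trees.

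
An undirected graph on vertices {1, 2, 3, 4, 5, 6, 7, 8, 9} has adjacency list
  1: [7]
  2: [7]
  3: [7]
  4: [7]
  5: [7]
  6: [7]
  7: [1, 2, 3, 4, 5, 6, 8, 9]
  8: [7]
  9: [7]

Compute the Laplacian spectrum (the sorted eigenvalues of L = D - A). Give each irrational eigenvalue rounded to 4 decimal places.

[0, 1, 1, 1, 1, 1, 1, 1, 9]

Each diagonal entry of L is the vertex degree and each off-diagonal entry is -1 where an edge is present, 0 otherwise; in the order [1, 2, 3, 4, 5, 6, 7, 8, 9] the diagonal is [1, 1, 1, 1, 1, 1, 8, 1, 1]. Diagonalising L (or applying a numerical eigensolver to the 9x9 matrix) gives the spectrum above.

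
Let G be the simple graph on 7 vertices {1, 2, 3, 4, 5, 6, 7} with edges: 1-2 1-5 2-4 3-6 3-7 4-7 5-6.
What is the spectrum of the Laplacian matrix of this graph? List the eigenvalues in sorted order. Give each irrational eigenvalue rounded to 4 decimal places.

[0, 0.7530, 0.7530, 2.4450, 2.4450, 3.8019, 3.8019]

Each diagonal entry of L is the vertex degree and each off-diagonal entry is -1 where an edge is present, 0 otherwise; in the order [1, 2, 3, 4, 5, 6, 7] the diagonal is [2, 2, 2, 2, 2, 2, 2]. Diagonalising L (or applying a numerical eigensolver to the 7x7 matrix) gives the spectrum above. The single zero eigenvalue shows the graph is connected. The largest eigenvalue, 3.8019, is at most the vertex count 7.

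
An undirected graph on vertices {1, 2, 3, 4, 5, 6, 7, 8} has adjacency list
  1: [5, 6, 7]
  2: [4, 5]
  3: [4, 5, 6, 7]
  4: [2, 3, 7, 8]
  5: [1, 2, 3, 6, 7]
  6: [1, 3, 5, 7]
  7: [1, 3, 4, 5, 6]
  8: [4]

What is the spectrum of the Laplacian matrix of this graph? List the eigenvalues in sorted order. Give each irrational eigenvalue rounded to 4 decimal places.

Reading degrees in the order [1, 2, 3, 4, 5, 6, 7, 8] gives [3, 2, 4, 4, 5, 4, 5, 1]; set D = diag(3, 2, 4, 4, 5, 4, 5, 1) and form L = D - A. Since every row of L sums to 0, the all-ones vector is in the kernel and 0 is an eigenvalue. The single zero eigenvalue shows the graph is connected.

[0, 0.8033, 1.7832, 3.1733, 4.4064, 5.4000, 5.8784, 6.5554]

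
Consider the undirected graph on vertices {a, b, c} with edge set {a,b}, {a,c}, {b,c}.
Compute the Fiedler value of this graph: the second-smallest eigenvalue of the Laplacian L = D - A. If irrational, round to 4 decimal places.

3

Reading degrees in the order [a, b, c] gives [2, 2, 2]; set D = diag(2, 2, 2) and form L = D - A. Computing the eigenvalues of L and sorting gives [0, 3, 3]. The Fiedler value lambda_2 = 3 is strictly positive, so the graph is connected. By the matrix-tree theorem the graph has (1/3) * product of the nonzero eigenvalues = 3 spanning trees.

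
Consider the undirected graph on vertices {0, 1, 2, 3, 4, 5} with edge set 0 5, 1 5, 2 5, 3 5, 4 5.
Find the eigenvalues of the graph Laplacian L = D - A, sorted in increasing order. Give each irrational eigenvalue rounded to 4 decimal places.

With the vertex order [0, 1, 2, 3, 4, 5], the degrees are [1, 1, 1, 1, 1, 5], giving D = diag(1, 1, 1, 1, 1, 5) and L = D - A. The multiplicity of 0 as a Laplacian eigenvalue equals the number of connected components. The eigenvalues sum to 10, which equals trace(L) = 2|E|.

[0, 1, 1, 1, 1, 6]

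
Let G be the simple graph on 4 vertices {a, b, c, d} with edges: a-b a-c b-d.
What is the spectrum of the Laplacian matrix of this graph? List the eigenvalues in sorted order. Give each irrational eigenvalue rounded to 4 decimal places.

[0, 0.5858, 2, 3.4142]

With the vertex order [a, b, c, d], the degrees are [2, 2, 1, 1], giving D = diag(2, 2, 1, 1) and L = D - A. Diagonalising L (or applying a numerical eigensolver to the 4x4 matrix) gives the spectrum above. The single zero eigenvalue shows the graph is connected. The eigenvalues sum to 6, which equals trace(L) = 2|E|. By the matrix-tree theorem the graph has (1/4) * product of the nonzero eigenvalues = 1 spanning tree.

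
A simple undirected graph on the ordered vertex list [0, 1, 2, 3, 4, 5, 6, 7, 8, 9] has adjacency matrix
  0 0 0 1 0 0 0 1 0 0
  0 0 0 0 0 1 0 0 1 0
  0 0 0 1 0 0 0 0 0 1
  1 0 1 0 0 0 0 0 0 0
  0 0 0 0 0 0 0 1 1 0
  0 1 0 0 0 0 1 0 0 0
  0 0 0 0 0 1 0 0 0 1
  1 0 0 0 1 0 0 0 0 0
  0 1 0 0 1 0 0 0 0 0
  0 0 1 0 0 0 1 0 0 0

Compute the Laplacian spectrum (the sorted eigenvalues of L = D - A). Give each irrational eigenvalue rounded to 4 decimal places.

Each diagonal entry of L is the vertex degree and each off-diagonal entry is -1 where an edge is present, 0 otherwise; in the order [0, 1, 2, 3, 4, 5, 6, 7, 8, 9] the diagonal is [2, 2, 2, 2, 2, 2, 2, 2, 2, 2]. The multiplicity of 0 as a Laplacian eigenvalue equals the number of connected components. The single zero eigenvalue shows the graph is connected. The eigenvalues sum to 20, which equals trace(L) = 2|E|. The largest eigenvalue, 4, is at most the vertex count 10.

[0, 0.3820, 0.3820, 1.3820, 1.3820, 2.6180, 2.6180, 3.6180, 3.6180, 4]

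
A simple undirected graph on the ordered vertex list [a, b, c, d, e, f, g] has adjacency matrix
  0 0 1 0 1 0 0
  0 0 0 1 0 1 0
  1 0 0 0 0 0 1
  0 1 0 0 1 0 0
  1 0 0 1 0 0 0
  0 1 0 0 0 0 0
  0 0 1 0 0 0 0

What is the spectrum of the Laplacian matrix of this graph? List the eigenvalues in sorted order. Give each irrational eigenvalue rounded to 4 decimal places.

[0, 0.1981, 0.7530, 1.5550, 2.4450, 3.2470, 3.8019]

Each diagonal entry of L is the vertex degree and each off-diagonal entry is -1 where an edge is present, 0 otherwise; in the order [a, b, c, d, e, f, g] the diagonal is [2, 2, 2, 2, 2, 1, 1]. Since every row of L sums to 0, the all-ones vector is in the kernel and 0 is an eigenvalue. There is one zero in the spectrum, matching the 1 component.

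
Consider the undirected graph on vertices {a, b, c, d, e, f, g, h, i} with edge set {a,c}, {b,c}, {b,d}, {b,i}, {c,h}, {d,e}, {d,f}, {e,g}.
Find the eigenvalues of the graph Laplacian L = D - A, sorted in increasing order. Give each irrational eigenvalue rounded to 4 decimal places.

Reading degrees in the order [a, b, c, d, e, f, g, h, i] gives [1, 3, 3, 3, 2, 1, 1, 1, 1]; set D = diag(1, 3, 3, 3, 2, 1, 1, 1, 1) and form L = D - A. Since every row of L sums to 0, the all-ones vector is in the kernel and 0 is an eigenvalue. There is one zero in the spectrum, matching the 1 component. The largest eigenvalue, 4.8468, is at most the vertex count 9.

[0, 0.2118, 0.5546, 0.7223, 1, 2.0782, 2.7338, 3.8525, 4.8468]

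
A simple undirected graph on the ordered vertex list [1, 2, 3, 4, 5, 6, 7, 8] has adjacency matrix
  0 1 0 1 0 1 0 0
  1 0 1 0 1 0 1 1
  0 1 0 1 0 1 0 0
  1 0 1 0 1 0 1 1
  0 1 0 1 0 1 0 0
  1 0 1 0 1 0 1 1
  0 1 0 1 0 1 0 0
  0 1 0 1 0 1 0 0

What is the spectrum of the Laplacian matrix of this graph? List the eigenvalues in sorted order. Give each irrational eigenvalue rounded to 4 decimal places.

Reading degrees in the order [1, 2, 3, 4, 5, 6, 7, 8] gives [3, 5, 3, 5, 3, 5, 3, 3]; set D = diag(3, 5, 3, 5, 3, 5, 3, 3) and form L = D - A. Since every row of L sums to 0, the all-ones vector is in the kernel and 0 is an eigenvalue. There is one zero in the spectrum, matching the 1 component.

[0, 3, 3, 3, 3, 5, 5, 8]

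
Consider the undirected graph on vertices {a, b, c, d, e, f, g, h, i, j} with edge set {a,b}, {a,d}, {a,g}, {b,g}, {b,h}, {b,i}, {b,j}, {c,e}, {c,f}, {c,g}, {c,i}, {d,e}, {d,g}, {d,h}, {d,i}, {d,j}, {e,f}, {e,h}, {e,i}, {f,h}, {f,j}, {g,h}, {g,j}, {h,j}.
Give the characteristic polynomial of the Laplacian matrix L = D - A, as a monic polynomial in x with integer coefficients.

x^10 - 48x^9 + 1008x^8 - 12144x^7 + 92407x^6 - 460034x^5 + 1496397x^4 - 3062024x^3 + 3569968x^2 - 1802620x

With the vertex order [a, b, c, d, e, f, g, h, i, j], the degrees are [3, 5, 4, 6, 5, 4, 6, 6, 4, 5], giving D = diag(3, 5, 4, 6, 5, 4, 6, 6, 4, 5) and L = D - A. L has integer entries, so p(x) = det(xI - L) has integer coefficients. Expanding the determinant yields x^10 - 48x^9 + 1008x^8 - 12144x^7 + 92407x^6 - 460034x^5 + 1496397x^4 - 3062024x^3 + 3569968x^2 - 1802620x. Since p(0) = det(-L) = 0, x divides p(x). There is one zero in the spectrum, matching the 1 component. By the matrix-tree theorem the graph has (1/10) * product of the nonzero eigenvalues = 180262 spanning trees.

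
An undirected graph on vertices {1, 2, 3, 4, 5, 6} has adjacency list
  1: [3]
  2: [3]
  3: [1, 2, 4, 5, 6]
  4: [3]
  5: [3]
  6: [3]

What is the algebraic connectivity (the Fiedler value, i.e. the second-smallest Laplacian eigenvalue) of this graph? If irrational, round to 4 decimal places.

1

Reading degrees in the order [1, 2, 3, 4, 5, 6] gives [1, 1, 5, 1, 1, 1]; set D = diag(1, 1, 5, 1, 1, 1) and form L = D - A. The smallest Laplacian eigenvalue is always 0. The next one, lambda_2 = 1, measures how hard the graph is to disconnect: larger values mean better connectivity. The largest eigenvalue, 6, is at most the vertex count 6.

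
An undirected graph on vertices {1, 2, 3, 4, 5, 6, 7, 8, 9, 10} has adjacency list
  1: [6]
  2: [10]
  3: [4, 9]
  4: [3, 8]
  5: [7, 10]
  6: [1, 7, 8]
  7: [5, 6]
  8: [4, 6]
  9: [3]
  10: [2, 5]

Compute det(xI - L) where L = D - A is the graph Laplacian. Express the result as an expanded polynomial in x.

Each diagonal entry of L is the vertex degree and each off-diagonal entry is -1 where an edge is present, 0 otherwise; in the order [1, 2, 3, 4, 5, 6, 7, 8, 9, 10] the diagonal is [1, 1, 2, 2, 2, 3, 2, 2, 1, 2]. Computing det(xI - L) by cofactor expansion (or equivalently via sum-over-permutations) gives x^10 - 18x^9 + 135x^8 - 548x^7 + 1309x^6 - 1874x^5 + 1568x^4 - 712x^3 + 149x^2 - 10x. The constant term is 0 because L is singular (the all-ones vector lies in its kernel). There is one zero in the spectrum, matching the 1 component.

x^10 - 18x^9 + 135x^8 - 548x^7 + 1309x^6 - 1874x^5 + 1568x^4 - 712x^3 + 149x^2 - 10x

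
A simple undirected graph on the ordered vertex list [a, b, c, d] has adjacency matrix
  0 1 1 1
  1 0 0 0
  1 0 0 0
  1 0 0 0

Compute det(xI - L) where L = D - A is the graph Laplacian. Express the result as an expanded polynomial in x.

Each diagonal entry of L is the vertex degree and each off-diagonal entry is -1 where an edge is present, 0 otherwise; in the order [a, b, c, d] the diagonal is [3, 1, 1, 1]. Computing det(xI - L) by cofactor expansion (or equivalently via sum-over-permutations) gives x^4 - 6x^3 + 9x^2 - 4x. The constant term is 0 because L is singular (the all-ones vector lies in its kernel).

x^4 - 6x^3 + 9x^2 - 4x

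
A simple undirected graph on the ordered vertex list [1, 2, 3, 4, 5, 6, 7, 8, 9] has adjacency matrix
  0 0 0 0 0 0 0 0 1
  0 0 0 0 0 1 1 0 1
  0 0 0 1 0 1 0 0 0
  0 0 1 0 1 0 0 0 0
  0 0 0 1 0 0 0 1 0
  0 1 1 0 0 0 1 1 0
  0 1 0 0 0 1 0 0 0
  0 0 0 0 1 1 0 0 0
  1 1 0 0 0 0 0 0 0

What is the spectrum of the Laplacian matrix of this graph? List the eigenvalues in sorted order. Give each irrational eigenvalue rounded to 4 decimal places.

Each diagonal entry of L is the vertex degree and each off-diagonal entry is -1 where an edge is present, 0 otherwise; in the order [1, 2, 3, 4, 5, 6, 7, 8, 9] the diagonal is [1, 3, 2, 2, 2, 4, 2, 2, 2]. Diagonalising L (or applying a numerical eigensolver to the 9x9 matrix) gives the spectrum above. The single zero eigenvalue shows the graph is connected. The largest eigenvalue, 5.2627, is at most the vertex count 9.

[0, 0.2796, 0.8706, 1.3820, 2.1893, 2.4216, 3.6180, 3.9762, 5.2627]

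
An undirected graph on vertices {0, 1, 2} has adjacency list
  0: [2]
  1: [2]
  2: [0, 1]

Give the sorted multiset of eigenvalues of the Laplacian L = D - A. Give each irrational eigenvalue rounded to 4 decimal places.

[0, 1, 3]

With the vertex order [0, 1, 2], the degrees are [1, 1, 2], giving D = diag(1, 1, 2) and L = D - A. Since every row of L sums to 0, the all-ones vector is in the kernel and 0 is an eigenvalue. The single zero eigenvalue shows the graph is connected. The eigenvalues sum to 4, which equals trace(L) = 2|E|. There is one zero in the spectrum, matching the 1 component.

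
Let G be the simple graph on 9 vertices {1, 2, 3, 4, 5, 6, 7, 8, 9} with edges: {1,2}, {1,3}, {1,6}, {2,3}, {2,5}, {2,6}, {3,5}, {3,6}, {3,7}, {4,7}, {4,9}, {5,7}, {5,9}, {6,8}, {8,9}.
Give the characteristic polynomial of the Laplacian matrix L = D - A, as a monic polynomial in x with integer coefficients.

x^9 - 30x^8 + 381x^7 - 2664x^6 + 11159x^5 - 28496x^4 + 42999x^3 - 34762x^2 + 11457x

Each diagonal entry of L is the vertex degree and each off-diagonal entry is -1 where an edge is present, 0 otherwise; in the order [1, 2, 3, 4, 5, 6, 7, 8, 9] the diagonal is [3, 4, 5, 2, 4, 4, 3, 2, 3]. L has integer entries, so p(x) = det(xI - L) has integer coefficients. Expanding the determinant yields x^9 - 30x^8 + 381x^7 - 2664x^6 + 11159x^5 - 28496x^4 + 42999x^3 - 34762x^2 + 11457x. The coefficient of x^8 equals -trace(L) = -30, matching the sum of degrees. By the matrix-tree theorem the graph has (1/9) * product of the nonzero eigenvalues = 1273 spanning trees.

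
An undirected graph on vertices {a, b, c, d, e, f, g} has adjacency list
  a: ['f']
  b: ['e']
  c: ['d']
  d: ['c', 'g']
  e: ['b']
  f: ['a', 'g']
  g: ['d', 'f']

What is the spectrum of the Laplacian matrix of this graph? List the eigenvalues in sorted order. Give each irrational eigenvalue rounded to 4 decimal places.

Each diagonal entry of L is the vertex degree and each off-diagonal entry is -1 where an edge is present, 0 otherwise; in the order [a, b, c, d, e, f, g] the diagonal is [1, 1, 1, 2, 1, 2, 2]. The multiplicity of 0 as a Laplacian eigenvalue equals the number of connected components. The 2 zero eigenvalues correspond to the 2 connected components. There are 2 zeros in the spectrum, matching the 2 components.

[0, 0, 0.3820, 1.3820, 2, 2.6180, 3.6180]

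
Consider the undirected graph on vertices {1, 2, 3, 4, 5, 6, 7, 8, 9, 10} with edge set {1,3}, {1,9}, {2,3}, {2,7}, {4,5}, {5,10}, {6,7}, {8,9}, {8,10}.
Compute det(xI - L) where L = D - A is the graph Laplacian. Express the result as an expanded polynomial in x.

x^10 - 18x^9 + 136x^8 - 560x^7 + 1365x^6 - 2002x^5 + 1716x^4 - 792x^3 + 165x^2 - 10x

With the vertex order [1, 2, 3, 4, 5, 6, 7, 8, 9, 10], the degrees are [2, 2, 2, 1, 2, 1, 2, 2, 2, 2], giving D = diag(2, 2, 2, 1, 2, 1, 2, 2, 2, 2) and L = D - A. L has integer entries, so p(x) = det(xI - L) has integer coefficients. Expanding the determinant yields x^10 - 18x^9 + 136x^8 - 560x^7 + 1365x^6 - 2002x^5 + 1716x^4 - 792x^3 + 165x^2 - 10x. The constant term is 0 because L is singular (the all-ones vector lies in its kernel). The largest eigenvalue, 3.9021, is at most the vertex count 10.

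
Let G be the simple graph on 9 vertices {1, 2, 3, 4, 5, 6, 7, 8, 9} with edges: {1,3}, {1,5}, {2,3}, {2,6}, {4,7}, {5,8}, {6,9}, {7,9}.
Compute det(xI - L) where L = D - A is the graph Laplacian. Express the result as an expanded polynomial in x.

Reading degrees in the order [1, 2, 3, 4, 5, 6, 7, 8, 9] gives [2, 2, 2, 1, 2, 2, 2, 1, 2]; set D = diag(2, 2, 2, 1, 2, 2, 2, 1, 2) and form L = D - A. Computing det(xI - L) by cofactor expansion (or equivalently via sum-over-permutations) gives x^9 - 16x^8 + 105x^7 - 364x^6 + 715x^5 - 792x^4 + 462x^3 - 120x^2 + 9x. The constant term is 0 because L is singular (the all-ones vector lies in its kernel). The eigenvalues sum to 16, which equals trace(L) = 2|E|. By the matrix-tree theorem the graph has (1/9) * product of the nonzero eigenvalues = 1 spanning tree.

x^9 - 16x^8 + 105x^7 - 364x^6 + 715x^5 - 792x^4 + 462x^3 - 120x^2 + 9x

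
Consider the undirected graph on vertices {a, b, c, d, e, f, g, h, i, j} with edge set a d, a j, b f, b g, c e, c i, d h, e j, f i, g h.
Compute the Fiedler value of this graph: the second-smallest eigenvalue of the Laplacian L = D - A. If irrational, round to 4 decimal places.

0.3820

With the vertex order [a, b, c, d, e, f, g, h, i, j], the degrees are [2, 2, 2, 2, 2, 2, 2, 2, 2, 2], giving D = diag(2, 2, 2, 2, 2, 2, 2, 2, 2, 2) and L = D - A. Computing the eigenvalues of L and sorting gives [0, 0.3820, 0.3820, 1.3820, 1.3820, 2.6180, 2.6180, 3.6180, 3.6180, 4]. The Fiedler value lambda_2 = 0.3820 is strictly positive, so the graph is connected. The largest eigenvalue, 4, is at most the vertex count 10. There is one zero in the spectrum, matching the 1 component.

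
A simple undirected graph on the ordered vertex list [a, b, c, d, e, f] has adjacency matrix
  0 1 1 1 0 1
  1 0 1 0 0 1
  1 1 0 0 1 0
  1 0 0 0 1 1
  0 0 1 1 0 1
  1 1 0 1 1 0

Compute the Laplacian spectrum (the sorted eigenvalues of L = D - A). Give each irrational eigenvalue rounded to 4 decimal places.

[0, 2.2679, 3, 4, 5, 5.7321]

With the vertex order [a, b, c, d, e, f], the degrees are [4, 3, 3, 3, 3, 4], giving D = diag(4, 3, 3, 3, 3, 4) and L = D - A. Since every row of L sums to 0, the all-ones vector is in the kernel and 0 is an eigenvalue. There is one zero in the spectrum, matching the 1 component. By the matrix-tree theorem the graph has (1/6) * product of the nonzero eigenvalues = 130 spanning trees.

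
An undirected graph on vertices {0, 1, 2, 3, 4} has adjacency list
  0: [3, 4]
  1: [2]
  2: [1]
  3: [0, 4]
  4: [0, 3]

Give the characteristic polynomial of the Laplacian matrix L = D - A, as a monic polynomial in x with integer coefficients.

Each diagonal entry of L is the vertex degree and each off-diagonal entry is -1 where an edge is present, 0 otherwise; in the order [0, 1, 2, 3, 4] the diagonal is [2, 1, 1, 2, 2]. Computing det(xI - L) by cofactor expansion (or equivalently via sum-over-permutations) gives x^5 - 8x^4 + 21x^3 - 18x^2. Since p(0) = det(-L) = 0, x divides p(x). There are 2 zeros in the spectrum, matching the 2 components. The eigenvalues sum to 8, which equals trace(L) = 2|E|.

x^5 - 8x^4 + 21x^3 - 18x^2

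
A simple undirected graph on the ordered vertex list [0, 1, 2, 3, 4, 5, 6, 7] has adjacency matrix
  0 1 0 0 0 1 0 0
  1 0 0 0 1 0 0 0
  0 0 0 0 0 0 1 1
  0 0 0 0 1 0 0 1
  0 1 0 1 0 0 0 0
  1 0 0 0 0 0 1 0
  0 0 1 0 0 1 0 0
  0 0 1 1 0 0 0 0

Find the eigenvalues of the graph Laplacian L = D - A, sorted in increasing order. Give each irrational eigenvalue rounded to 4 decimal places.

With the vertex order [0, 1, 2, 3, 4, 5, 6, 7], the degrees are [2, 2, 2, 2, 2, 2, 2, 2], giving D = diag(2, 2, 2, 2, 2, 2, 2, 2) and L = D - A. L is symmetric positive semidefinite, so every eigenvalue is real and nonnegative. The single zero eigenvalue shows the graph is connected. The eigenvalues sum to 16, which equals trace(L) = 2|E|.

[0, 0.5858, 0.5858, 2, 2, 3.4142, 3.4142, 4]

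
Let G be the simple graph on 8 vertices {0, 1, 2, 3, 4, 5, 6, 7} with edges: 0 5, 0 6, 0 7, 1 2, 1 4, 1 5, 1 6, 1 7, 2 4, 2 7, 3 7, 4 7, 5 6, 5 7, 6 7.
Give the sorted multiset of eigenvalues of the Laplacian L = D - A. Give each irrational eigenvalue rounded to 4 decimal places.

[0, 1, 1.7639, 4, 4, 5, 6.2361, 8]

Reading degrees in the order [0, 1, 2, 3, 4, 5, 6, 7] gives [3, 5, 3, 1, 3, 4, 4, 7]; set D = diag(3, 5, 3, 1, 3, 4, 4, 7) and form L = D - A. Diagonalising L (or applying a numerical eigensolver to the 8x8 matrix) gives the spectrum above. The single zero eigenvalue shows the graph is connected. The eigenvalues sum to 30, which equals trace(L) = 2|E|. There is one zero in the spectrum, matching the 1 component.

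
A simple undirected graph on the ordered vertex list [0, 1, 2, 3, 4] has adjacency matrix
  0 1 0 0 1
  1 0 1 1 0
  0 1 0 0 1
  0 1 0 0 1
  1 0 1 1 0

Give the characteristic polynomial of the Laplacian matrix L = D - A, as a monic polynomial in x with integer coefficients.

With the vertex order [0, 1, 2, 3, 4], the degrees are [2, 3, 2, 2, 3], giving D = diag(2, 3, 2, 2, 3) and L = D - A. Computing det(xI - L) by cofactor expansion (or equivalently via sum-over-permutations) gives x^5 - 12x^4 + 51x^3 - 92x^2 + 60x. The coefficient of x^4 equals -trace(L) = -12, matching the sum of degrees. There is one zero in the spectrum, matching the 1 component. By the matrix-tree theorem the graph has (1/5) * product of the nonzero eigenvalues = 12 spanning trees.

x^5 - 12x^4 + 51x^3 - 92x^2 + 60x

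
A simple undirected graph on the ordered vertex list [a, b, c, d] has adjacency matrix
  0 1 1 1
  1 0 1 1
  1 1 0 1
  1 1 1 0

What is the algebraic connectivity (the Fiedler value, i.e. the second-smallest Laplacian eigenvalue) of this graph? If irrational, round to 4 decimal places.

With the vertex order [a, b, c, d], the degrees are [3, 3, 3, 3], giving D = diag(3, 3, 3, 3) and L = D - A. The smallest Laplacian eigenvalue is always 0. The next one, lambda_2 = 4, measures how hard the graph is to disconnect: larger values mean better connectivity. The largest eigenvalue, 4, is at most the vertex count 4.

4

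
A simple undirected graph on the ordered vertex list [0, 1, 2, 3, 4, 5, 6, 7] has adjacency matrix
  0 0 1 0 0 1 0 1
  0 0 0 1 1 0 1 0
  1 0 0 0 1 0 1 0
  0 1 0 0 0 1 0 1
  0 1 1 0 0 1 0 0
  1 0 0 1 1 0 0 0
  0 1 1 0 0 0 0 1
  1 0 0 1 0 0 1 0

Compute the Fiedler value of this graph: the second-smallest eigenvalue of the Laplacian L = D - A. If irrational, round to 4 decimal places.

With the vertex order [0, 1, 2, 3, 4, 5, 6, 7], the degrees are [3, 3, 3, 3, 3, 3, 3, 3], giving D = diag(3, 3, 3, 3, 3, 3, 3, 3) and L = D - A. The sorted Laplacian eigenvalues are [0, 2, 2, 2, 4, 4, 4, 6]; the algebraic connectivity is the second entry, 2. By the matrix-tree theorem the graph has (1/8) * product of the nonzero eigenvalues = 384 spanning trees. The largest eigenvalue, 6, is at most the vertex count 8.

2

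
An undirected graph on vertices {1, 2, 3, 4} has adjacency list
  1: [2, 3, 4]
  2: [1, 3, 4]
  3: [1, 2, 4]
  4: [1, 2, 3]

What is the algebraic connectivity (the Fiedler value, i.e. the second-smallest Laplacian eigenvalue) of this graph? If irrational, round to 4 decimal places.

Reading degrees in the order [1, 2, 3, 4] gives [3, 3, 3, 3]; set D = diag(3, 3, 3, 3) and form L = D - A. Computing the eigenvalues of L and sorting gives [0, 4, 4, 4]. The Fiedler value lambda_2 = 4 is strictly positive, so the graph is connected. There is one zero in the spectrum, matching the 1 component. By the matrix-tree theorem the graph has (1/4) * product of the nonzero eigenvalues = 16 spanning trees.

4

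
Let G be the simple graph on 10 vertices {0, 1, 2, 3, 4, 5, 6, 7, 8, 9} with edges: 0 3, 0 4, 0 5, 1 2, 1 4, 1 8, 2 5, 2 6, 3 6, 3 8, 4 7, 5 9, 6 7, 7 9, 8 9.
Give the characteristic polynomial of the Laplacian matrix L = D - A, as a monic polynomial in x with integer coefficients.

x^10 - 30x^9 + 390x^8 - 2880x^7 + 13305x^6 - 39882x^5 + 77640x^4 - 94800x^3 + 66000x^2 - 20000x

Reading degrees in the order [0, 1, 2, 3, 4, 5, 6, 7, 8, 9] gives [3, 3, 3, 3, 3, 3, 3, 3, 3, 3]; set D = diag(3, 3, 3, 3, 3, 3, 3, 3, 3, 3) and form L = D - A. L has integer entries, so p(x) = det(xI - L) has integer coefficients. Expanding the determinant yields x^10 - 30x^9 + 390x^8 - 2880x^7 + 13305x^6 - 39882x^5 + 77640x^4 - 94800x^3 + 66000x^2 - 20000x. Since p(0) = det(-L) = 0, x divides p(x). By the matrix-tree theorem the graph has (1/10) * product of the nonzero eigenvalues = 2000 spanning trees.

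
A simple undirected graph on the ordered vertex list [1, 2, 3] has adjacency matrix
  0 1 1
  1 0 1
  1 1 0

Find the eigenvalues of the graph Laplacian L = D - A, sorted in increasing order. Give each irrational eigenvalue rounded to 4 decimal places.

Each diagonal entry of L is the vertex degree and each off-diagonal entry is -1 where an edge is present, 0 otherwise; in the order [1, 2, 3] the diagonal is [2, 2, 2]. L is symmetric positive semidefinite, so every eigenvalue is real and nonnegative. The single zero eigenvalue shows the graph is connected.

[0, 3, 3]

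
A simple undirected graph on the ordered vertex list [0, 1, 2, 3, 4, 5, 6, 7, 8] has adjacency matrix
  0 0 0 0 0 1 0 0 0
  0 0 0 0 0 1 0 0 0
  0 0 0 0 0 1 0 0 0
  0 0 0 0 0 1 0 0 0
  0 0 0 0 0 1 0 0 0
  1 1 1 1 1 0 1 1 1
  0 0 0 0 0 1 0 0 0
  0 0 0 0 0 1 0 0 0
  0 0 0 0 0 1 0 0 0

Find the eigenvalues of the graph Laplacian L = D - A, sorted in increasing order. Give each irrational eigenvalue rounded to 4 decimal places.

Each diagonal entry of L is the vertex degree and each off-diagonal entry is -1 where an edge is present, 0 otherwise; in the order [0, 1, 2, 3, 4, 5, 6, 7, 8] the diagonal is [1, 1, 1, 1, 1, 8, 1, 1, 1]. The multiplicity of 0 as a Laplacian eigenvalue equals the number of connected components. The single zero eigenvalue shows the graph is connected.

[0, 1, 1, 1, 1, 1, 1, 1, 9]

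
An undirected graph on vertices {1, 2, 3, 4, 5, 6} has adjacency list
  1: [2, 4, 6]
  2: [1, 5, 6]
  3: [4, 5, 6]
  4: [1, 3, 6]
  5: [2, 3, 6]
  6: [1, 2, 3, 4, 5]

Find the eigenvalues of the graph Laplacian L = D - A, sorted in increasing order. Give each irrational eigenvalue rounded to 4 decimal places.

[0, 2.3820, 2.3820, 4.6180, 4.6180, 6]

Reading degrees in the order [1, 2, 3, 4, 5, 6] gives [3, 3, 3, 3, 3, 5]; set D = diag(3, 3, 3, 3, 3, 5) and form L = D - A. Diagonalising L (or applying a numerical eigensolver to the 6x6 matrix) gives the spectrum above. There is one zero in the spectrum, matching the 1 component.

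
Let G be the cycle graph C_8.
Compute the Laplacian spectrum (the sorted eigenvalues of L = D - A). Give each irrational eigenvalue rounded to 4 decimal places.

[0, 0.5858, 0.5858, 2, 2, 3.4142, 3.4142, 4]

The graph has 8 vertices and degree multiset [2, 2, 2, 2, 2, 2, 2, 2]; D is the diagonal matrix of degrees and L = D - A. Since every row of L sums to 0, the all-ones vector is in the kernel and 0 is an eigenvalue. The largest eigenvalue, 4, is at most the vertex count 8. By the matrix-tree theorem the graph has (1/8) * product of the nonzero eigenvalues = 8 spanning trees.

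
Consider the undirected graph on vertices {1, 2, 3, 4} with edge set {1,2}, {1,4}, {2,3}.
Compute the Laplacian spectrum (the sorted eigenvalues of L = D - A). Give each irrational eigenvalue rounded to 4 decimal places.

With the vertex order [1, 2, 3, 4], the degrees are [2, 2, 1, 1], giving D = diag(2, 2, 1, 1) and L = D - A. Diagonalising L (or applying a numerical eigensolver to the 4x4 matrix) gives the spectrum above. There is one zero in the spectrum, matching the 1 component.

[0, 0.5858, 2, 3.4142]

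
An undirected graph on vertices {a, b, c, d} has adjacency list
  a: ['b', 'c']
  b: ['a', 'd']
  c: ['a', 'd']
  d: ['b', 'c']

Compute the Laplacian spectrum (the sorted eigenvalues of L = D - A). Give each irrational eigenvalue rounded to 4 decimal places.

Each diagonal entry of L is the vertex degree and each off-diagonal entry is -1 where an edge is present, 0 otherwise; in the order [a, b, c, d] the diagonal is [2, 2, 2, 2]. The multiplicity of 0 as a Laplacian eigenvalue equals the number of connected components. The eigenvalues sum to 8, which equals trace(L) = 2|E|.

[0, 2, 2, 4]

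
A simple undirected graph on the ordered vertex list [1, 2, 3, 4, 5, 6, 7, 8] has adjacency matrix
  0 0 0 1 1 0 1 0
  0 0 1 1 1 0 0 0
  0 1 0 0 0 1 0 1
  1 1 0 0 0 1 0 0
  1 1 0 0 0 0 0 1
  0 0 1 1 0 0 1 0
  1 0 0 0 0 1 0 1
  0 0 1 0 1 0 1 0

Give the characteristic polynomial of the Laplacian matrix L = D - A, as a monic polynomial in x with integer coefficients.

Each diagonal entry of L is the vertex degree and each off-diagonal entry is -1 where an edge is present, 0 otherwise; in the order [1, 2, 3, 4, 5, 6, 7, 8] the diagonal is [3, 3, 3, 3, 3, 3, 3, 3]. The eigenvalues of L are [0, 2, 2, 2, 4, 4, 4, 6]; the characteristic polynomial is the product of (x - lambda_i), which multiplies out to x^8 - 24x^7 + 240x^6 - 1296x^5 + 4080x^4 - 7488x^3 + 7424x^2 - 3072x. Since p(0) = det(-L) = 0, x divides p(x). There is one zero in the spectrum, matching the 1 component. The largest eigenvalue, 6, is at most the vertex count 8.

x^8 - 24x^7 + 240x^6 - 1296x^5 + 4080x^4 - 7488x^3 + 7424x^2 - 3072x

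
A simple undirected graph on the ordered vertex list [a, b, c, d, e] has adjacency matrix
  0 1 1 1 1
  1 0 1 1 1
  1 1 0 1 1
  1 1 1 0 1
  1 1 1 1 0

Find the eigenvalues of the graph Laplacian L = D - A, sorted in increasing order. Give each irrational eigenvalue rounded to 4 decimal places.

Each diagonal entry of L is the vertex degree and each off-diagonal entry is -1 where an edge is present, 0 otherwise; in the order [a, b, c, d, e] the diagonal is [4, 4, 4, 4, 4]. The multiplicity of 0 as a Laplacian eigenvalue equals the number of connected components.

[0, 5, 5, 5, 5]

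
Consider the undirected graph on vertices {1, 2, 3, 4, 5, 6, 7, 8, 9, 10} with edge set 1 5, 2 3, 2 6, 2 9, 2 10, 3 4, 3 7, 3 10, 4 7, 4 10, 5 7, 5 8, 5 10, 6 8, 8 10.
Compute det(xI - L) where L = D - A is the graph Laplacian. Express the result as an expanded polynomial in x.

x^10 - 30x^9 + 382x^8 - 2694x^7 + 11514x^6 - 30660x^5 + 50352x^4 - 48668x^3 + 24948x^2 - 5150x

Each diagonal entry of L is the vertex degree and each off-diagonal entry is -1 where an edge is present, 0 otherwise; in the order [1, 2, 3, 4, 5, 6, 7, 8, 9, 10] the diagonal is [1, 4, 4, 3, 4, 2, 3, 3, 1, 5]. Computing det(xI - L) by cofactor expansion (or equivalently via sum-over-permutations) gives x^10 - 30x^9 + 382x^8 - 2694x^7 + 11514x^6 - 30660x^5 + 50352x^4 - 48668x^3 + 24948x^2 - 5150x. The coefficient of x^9 equals -trace(L) = -30, matching the sum of degrees.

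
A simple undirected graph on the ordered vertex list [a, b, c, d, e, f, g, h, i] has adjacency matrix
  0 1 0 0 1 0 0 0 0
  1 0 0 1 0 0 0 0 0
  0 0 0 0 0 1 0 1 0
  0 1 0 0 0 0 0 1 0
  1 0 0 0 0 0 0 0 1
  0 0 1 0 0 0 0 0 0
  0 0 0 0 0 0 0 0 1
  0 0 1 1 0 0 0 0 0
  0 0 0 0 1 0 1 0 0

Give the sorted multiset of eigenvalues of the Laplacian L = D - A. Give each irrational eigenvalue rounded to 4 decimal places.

Reading degrees in the order [a, b, c, d, e, f, g, h, i] gives [2, 2, 2, 2, 2, 1, 1, 2, 2]; set D = diag(2, 2, 2, 2, 2, 1, 1, 2, 2) and form L = D - A. Since every row of L sums to 0, the all-ones vector is in the kernel and 0 is an eigenvalue. The largest eigenvalue, 3.8794, is at most the vertex count 9.

[0, 0.1206, 0.4679, 1, 1.6527, 2.3473, 3, 3.5321, 3.8794]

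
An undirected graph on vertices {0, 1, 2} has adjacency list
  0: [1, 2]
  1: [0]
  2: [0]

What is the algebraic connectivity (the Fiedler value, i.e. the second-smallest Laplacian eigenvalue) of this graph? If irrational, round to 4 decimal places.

1

Reading degrees in the order [0, 1, 2] gives [2, 1, 1]; set D = diag(2, 1, 1) and form L = D - A. The smallest Laplacian eigenvalue is always 0. The next one, lambda_2 = 1, measures how hard the graph is to disconnect: larger values mean better connectivity. There is one zero in the spectrum, matching the 1 component.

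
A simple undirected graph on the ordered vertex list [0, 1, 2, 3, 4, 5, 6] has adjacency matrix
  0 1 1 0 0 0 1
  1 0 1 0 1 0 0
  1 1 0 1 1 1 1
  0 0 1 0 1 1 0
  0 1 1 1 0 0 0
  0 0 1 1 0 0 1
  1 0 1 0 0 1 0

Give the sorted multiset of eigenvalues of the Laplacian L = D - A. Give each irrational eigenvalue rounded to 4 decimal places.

Each diagonal entry of L is the vertex degree and each off-diagonal entry is -1 where an edge is present, 0 otherwise; in the order [0, 1, 2, 3, 4, 5, 6] the diagonal is [3, 3, 6, 3, 3, 3, 3]. L is symmetric positive semidefinite, so every eigenvalue is real and nonnegative. There is one zero in the spectrum, matching the 1 component.

[0, 2, 2, 4, 4, 5, 7]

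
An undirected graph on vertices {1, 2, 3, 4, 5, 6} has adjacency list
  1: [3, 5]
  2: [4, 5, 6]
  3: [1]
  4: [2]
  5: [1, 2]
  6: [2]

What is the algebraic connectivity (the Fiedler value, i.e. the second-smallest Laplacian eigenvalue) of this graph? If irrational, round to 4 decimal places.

0.3249

With the vertex order [1, 2, 3, 4, 5, 6], the degrees are [2, 3, 1, 1, 2, 1], giving D = diag(2, 3, 1, 1, 2, 1) and L = D - A. Computing the eigenvalues of L and sorting gives [0, 0.3249, 1, 1.4608, 3, 4.2143]. The Fiedler value lambda_2 = 0.3249 is strictly positive, so the graph is connected.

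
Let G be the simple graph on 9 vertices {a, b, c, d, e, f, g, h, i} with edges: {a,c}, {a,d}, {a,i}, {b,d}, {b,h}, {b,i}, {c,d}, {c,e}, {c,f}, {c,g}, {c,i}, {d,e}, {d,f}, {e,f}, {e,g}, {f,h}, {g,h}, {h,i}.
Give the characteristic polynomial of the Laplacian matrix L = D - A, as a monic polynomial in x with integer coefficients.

x^9 - 36x^8 + 554x^7 - 4754x^6 + 24850x^5 - 80928x^4 + 160187x^3 - 176056x^2 + 82224x

Each diagonal entry of L is the vertex degree and each off-diagonal entry is -1 where an edge is present, 0 otherwise; in the order [a, b, c, d, e, f, g, h, i] the diagonal is [3, 3, 6, 5, 4, 4, 3, 4, 4]. Computing det(xI - L) by cofactor expansion (or equivalently via sum-over-permutations) gives x^9 - 36x^8 + 554x^7 - 4754x^6 + 24850x^5 - 80928x^4 + 160187x^3 - 176056x^2 + 82224x. Since p(0) = det(-L) = 0, x divides p(x). By the matrix-tree theorem the graph has (1/9) * product of the nonzero eigenvalues = 9136 spanning trees.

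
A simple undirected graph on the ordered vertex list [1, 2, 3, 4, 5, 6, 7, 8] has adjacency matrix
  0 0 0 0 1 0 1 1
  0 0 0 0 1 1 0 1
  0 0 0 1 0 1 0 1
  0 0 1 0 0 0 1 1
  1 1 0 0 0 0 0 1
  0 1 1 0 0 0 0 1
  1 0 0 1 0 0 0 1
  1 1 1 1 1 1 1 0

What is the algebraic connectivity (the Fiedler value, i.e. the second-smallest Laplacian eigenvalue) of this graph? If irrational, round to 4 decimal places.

1.7530

Reading degrees in the order [1, 2, 3, 4, 5, 6, 7, 8] gives [3, 3, 3, 3, 3, 3, 3, 7]; set D = diag(3, 3, 3, 3, 3, 3, 3, 7) and form L = D - A. The sorted Laplacian eigenvalues are [0, 1.7530, 1.7530, 3.4450, 3.4450, 4.8019, 4.8019, 8]; the algebraic connectivity is the second entry, 1.7530.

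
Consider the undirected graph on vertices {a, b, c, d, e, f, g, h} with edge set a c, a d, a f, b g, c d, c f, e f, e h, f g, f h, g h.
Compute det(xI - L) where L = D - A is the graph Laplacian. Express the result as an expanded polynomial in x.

x^8 - 22x^7 + 196x^6 - 908x^5 + 2326x^4 - 3214x^3 + 2136x^2 - 512x

Reading degrees in the order [a, b, c, d, e, f, g, h] gives [3, 1, 3, 2, 2, 5, 3, 3]; set D = diag(3, 1, 3, 2, 2, 5, 3, 3) and form L = D - A. L has integer entries, so p(x) = det(xI - L) has integer coefficients. Expanding the determinant yields x^8 - 22x^7 + 196x^6 - 908x^5 + 2326x^4 - 3214x^3 + 2136x^2 - 512x. The coefficient of x^7 equals -trace(L) = -22, matching the sum of degrees.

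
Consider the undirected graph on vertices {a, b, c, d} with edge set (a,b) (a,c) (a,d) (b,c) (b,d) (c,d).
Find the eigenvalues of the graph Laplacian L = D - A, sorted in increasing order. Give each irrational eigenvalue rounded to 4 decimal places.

[0, 4, 4, 4]

Reading degrees in the order [a, b, c, d] gives [3, 3, 3, 3]; set D = diag(3, 3, 3, 3) and form L = D - A. The multiplicity of 0 as a Laplacian eigenvalue equals the number of connected components. The single zero eigenvalue shows the graph is connected. The eigenvalues sum to 12, which equals trace(L) = 2|E|. There is one zero in the spectrum, matching the 1 component.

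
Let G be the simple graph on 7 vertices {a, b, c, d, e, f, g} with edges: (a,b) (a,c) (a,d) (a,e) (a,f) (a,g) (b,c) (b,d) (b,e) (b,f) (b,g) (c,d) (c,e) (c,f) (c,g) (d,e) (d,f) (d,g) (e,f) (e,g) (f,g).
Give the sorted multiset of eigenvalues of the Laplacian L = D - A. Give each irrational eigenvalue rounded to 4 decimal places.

[0, 7, 7, 7, 7, 7, 7]

Reading degrees in the order [a, b, c, d, e, f, g] gives [6, 6, 6, 6, 6, 6, 6]; set D = diag(6, 6, 6, 6, 6, 6, 6) and form L = D - A. Diagonalising L (or applying a numerical eigensolver to the 7x7 matrix) gives the spectrum above. There is one zero in the spectrum, matching the 1 component.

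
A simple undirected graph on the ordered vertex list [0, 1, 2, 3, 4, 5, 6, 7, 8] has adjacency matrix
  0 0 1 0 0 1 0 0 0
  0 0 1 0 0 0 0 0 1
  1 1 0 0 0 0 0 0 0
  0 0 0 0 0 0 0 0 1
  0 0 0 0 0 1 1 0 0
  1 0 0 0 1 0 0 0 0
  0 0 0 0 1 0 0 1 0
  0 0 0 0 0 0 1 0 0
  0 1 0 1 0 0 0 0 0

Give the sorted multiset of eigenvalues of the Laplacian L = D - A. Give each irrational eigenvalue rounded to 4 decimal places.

[0, 0.1206, 0.4679, 1, 1.6527, 2.3473, 3, 3.5321, 3.8794]

Reading degrees in the order [0, 1, 2, 3, 4, 5, 6, 7, 8] gives [2, 2, 2, 1, 2, 2, 2, 1, 2]; set D = diag(2, 2, 2, 1, 2, 2, 2, 1, 2) and form L = D - A. The multiplicity of 0 as a Laplacian eigenvalue equals the number of connected components. The single zero eigenvalue shows the graph is connected. The largest eigenvalue, 3.8794, is at most the vertex count 9.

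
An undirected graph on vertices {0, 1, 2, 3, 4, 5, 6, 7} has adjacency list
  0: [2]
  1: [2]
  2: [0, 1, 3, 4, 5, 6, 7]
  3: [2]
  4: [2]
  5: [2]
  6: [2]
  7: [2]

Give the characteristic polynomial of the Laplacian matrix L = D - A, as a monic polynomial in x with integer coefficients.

Each diagonal entry of L is the vertex degree and each off-diagonal entry is -1 where an edge is present, 0 otherwise; in the order [0, 1, 2, 3, 4, 5, 6, 7] the diagonal is [1, 1, 7, 1, 1, 1, 1, 1]. The eigenvalues of L are [0, 1, 1, 1, 1, 1, 1, 8]; the characteristic polynomial is the product of (x - lambda_i), which multiplies out to x^8 - 14x^7 + 63x^6 - 140x^5 + 175x^4 - 126x^3 + 49x^2 - 8x. The coefficient of x^7 equals -trace(L) = -14, matching the sum of degrees. By the matrix-tree theorem the graph has (1/8) * product of the nonzero eigenvalues = 1 spanning tree.

x^8 - 14x^7 + 63x^6 - 140x^5 + 175x^4 - 126x^3 + 49x^2 - 8x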